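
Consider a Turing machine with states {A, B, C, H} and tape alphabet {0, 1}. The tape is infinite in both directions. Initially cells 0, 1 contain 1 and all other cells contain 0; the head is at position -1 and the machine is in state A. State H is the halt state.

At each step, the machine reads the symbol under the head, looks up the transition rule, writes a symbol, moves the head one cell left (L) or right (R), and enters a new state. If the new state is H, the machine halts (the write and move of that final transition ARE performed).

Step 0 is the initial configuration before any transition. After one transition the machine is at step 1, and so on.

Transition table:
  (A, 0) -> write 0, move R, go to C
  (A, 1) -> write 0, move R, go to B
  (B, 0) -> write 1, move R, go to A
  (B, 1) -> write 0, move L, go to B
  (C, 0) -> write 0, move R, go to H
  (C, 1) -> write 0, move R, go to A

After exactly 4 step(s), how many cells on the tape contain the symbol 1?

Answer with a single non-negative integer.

Step 1: in state A at pos -1, read 0 -> (A,0)->write 0,move R,goto C. Now: state=C, head=0, tape[-2..2]=00110 (head:   ^)
Step 2: in state C at pos 0, read 1 -> (C,1)->write 0,move R,goto A. Now: state=A, head=1, tape[-2..2]=00010 (head:    ^)
Step 3: in state A at pos 1, read 1 -> (A,1)->write 0,move R,goto B. Now: state=B, head=2, tape[-2..3]=000000 (head:     ^)
Step 4: in state B at pos 2, read 0 -> (B,0)->write 1,move R,goto A. Now: state=A, head=3, tape[-2..4]=0000100 (head:      ^)
Cells containing 1 after step 4: {2} -> 1 cell(s)

Answer: 1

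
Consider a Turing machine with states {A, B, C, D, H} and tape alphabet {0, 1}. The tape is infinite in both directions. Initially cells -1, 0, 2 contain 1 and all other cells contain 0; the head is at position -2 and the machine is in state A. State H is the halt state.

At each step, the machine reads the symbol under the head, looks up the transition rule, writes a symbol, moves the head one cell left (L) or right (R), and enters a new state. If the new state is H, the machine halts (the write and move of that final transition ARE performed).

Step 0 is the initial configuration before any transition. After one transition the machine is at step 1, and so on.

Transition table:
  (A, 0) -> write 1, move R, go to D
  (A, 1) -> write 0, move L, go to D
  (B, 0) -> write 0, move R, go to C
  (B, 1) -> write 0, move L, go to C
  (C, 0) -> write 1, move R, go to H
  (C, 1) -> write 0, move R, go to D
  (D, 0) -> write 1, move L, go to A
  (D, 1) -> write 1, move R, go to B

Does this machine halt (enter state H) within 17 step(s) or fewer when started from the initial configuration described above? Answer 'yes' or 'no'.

Step 1: in state A at pos -2, read 0 -> (A,0)->write 1,move R,goto D. Now: state=D, head=-1, tape[-3..3]=0111010 (head:   ^)
Step 2: in state D at pos -1, read 1 -> (D,1)->write 1,move R,goto B. Now: state=B, head=0, tape[-3..3]=0111010 (head:    ^)
Step 3: in state B at pos 0, read 1 -> (B,1)->write 0,move L,goto C. Now: state=C, head=-1, tape[-3..3]=0110010 (head:   ^)
Step 4: in state C at pos -1, read 1 -> (C,1)->write 0,move R,goto D. Now: state=D, head=0, tape[-3..3]=0100010 (head:    ^)
Step 5: in state D at pos 0, read 0 -> (D,0)->write 1,move L,goto A. Now: state=A, head=-1, tape[-3..3]=0101010 (head:   ^)
Step 6: in state A at pos -1, read 0 -> (A,0)->write 1,move R,goto D. Now: state=D, head=0, tape[-3..3]=0111010 (head:    ^)
Step 7: in state D at pos 0, read 1 -> (D,1)->write 1,move R,goto B. Now: state=B, head=1, tape[-3..3]=0111010 (head:     ^)
Step 8: in state B at pos 1, read 0 -> (B,0)->write 0,move R,goto C. Now: state=C, head=2, tape[-3..3]=0111010 (head:      ^)
Step 9: in state C at pos 2, read 1 -> (C,1)->write 0,move R,goto D. Now: state=D, head=3, tape[-3..4]=01110000 (head:       ^)
Step 10: in state D at pos 3, read 0 -> (D,0)->write 1,move L,goto A. Now: state=A, head=2, tape[-3..4]=01110010 (head:      ^)
Step 11: in state A at pos 2, read 0 -> (A,0)->write 1,move R,goto D. Now: state=D, head=3, tape[-3..4]=01110110 (head:       ^)
Step 12: in state D at pos 3, read 1 -> (D,1)->write 1,move R,goto B. Now: state=B, head=4, tape[-3..5]=011101100 (head:        ^)
Step 13: in state B at pos 4, read 0 -> (B,0)->write 0,move R,goto C. Now: state=C, head=5, tape[-3..6]=0111011000 (head:         ^)
Step 14: in state C at pos 5, read 0 -> (C,0)->write 1,move R,goto H. Now: state=H, head=6, tape[-3..7]=01110110100 (head:          ^)
State H reached at step 14; 14 <= 17 -> yes

Answer: yes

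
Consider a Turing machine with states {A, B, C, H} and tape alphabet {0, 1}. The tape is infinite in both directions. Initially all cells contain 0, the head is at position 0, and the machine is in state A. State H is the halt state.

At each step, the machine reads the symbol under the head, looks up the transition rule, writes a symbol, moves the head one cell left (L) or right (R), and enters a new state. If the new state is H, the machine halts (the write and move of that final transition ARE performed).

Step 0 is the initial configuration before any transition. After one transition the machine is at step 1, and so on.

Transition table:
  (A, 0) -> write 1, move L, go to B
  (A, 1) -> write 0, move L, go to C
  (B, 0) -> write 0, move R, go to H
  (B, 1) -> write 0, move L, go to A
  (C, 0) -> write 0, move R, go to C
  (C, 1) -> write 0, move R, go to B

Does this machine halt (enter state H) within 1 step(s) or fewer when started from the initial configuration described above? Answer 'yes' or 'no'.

Answer: no

Derivation:
Step 1: in state A at pos 0, read 0 -> (A,0)->write 1,move L,goto B. Now: state=B, head=-1, tape[-2..1]=0010 (head:  ^)
After 1 step(s): state = B (not H) -> not halted within 1 -> no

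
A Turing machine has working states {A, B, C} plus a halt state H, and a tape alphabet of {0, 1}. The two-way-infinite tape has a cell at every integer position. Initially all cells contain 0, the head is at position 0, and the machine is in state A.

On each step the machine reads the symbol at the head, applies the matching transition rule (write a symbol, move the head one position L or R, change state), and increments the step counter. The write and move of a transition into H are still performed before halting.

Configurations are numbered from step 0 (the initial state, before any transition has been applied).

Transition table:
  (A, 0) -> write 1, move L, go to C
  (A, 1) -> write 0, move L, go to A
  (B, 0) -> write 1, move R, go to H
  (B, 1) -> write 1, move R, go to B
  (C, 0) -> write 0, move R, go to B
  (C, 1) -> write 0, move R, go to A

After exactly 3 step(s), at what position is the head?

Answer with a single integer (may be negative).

Answer: 1

Derivation:
Step 1: in state A at pos 0, read 0 -> (A,0)->write 1,move L,goto C. Now: state=C, head=-1, tape[-2..1]=0010 (head:  ^)
Step 2: in state C at pos -1, read 0 -> (C,0)->write 0,move R,goto B. Now: state=B, head=0, tape[-2..1]=0010 (head:   ^)
Step 3: in state B at pos 0, read 1 -> (B,1)->write 1,move R,goto B. Now: state=B, head=1, tape[-2..2]=00100 (head:    ^)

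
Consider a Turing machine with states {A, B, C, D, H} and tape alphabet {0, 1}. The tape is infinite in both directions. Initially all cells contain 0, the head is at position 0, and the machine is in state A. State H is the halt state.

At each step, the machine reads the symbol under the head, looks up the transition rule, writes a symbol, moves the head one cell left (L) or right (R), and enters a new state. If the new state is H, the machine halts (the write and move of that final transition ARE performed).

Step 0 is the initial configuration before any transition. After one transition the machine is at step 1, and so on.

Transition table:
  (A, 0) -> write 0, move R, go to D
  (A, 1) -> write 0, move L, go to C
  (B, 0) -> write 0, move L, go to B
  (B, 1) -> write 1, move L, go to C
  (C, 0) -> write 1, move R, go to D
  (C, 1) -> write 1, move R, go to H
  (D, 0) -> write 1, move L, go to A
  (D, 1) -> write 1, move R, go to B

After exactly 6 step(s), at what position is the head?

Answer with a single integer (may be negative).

Answer: 0

Derivation:
Step 1: in state A at pos 0, read 0 -> (A,0)->write 0,move R,goto D. Now: state=D, head=1, tape[-1..2]=0000 (head:   ^)
Step 2: in state D at pos 1, read 0 -> (D,0)->write 1,move L,goto A. Now: state=A, head=0, tape[-1..2]=0010 (head:  ^)
Step 3: in state A at pos 0, read 0 -> (A,0)->write 0,move R,goto D. Now: state=D, head=1, tape[-1..2]=0010 (head:   ^)
Step 4: in state D at pos 1, read 1 -> (D,1)->write 1,move R,goto B. Now: state=B, head=2, tape[-1..3]=00100 (head:    ^)
Step 5: in state B at pos 2, read 0 -> (B,0)->write 0,move L,goto B. Now: state=B, head=1, tape[-1..3]=00100 (head:   ^)
Step 6: in state B at pos 1, read 1 -> (B,1)->write 1,move L,goto C. Now: state=C, head=0, tape[-1..3]=00100 (head:  ^)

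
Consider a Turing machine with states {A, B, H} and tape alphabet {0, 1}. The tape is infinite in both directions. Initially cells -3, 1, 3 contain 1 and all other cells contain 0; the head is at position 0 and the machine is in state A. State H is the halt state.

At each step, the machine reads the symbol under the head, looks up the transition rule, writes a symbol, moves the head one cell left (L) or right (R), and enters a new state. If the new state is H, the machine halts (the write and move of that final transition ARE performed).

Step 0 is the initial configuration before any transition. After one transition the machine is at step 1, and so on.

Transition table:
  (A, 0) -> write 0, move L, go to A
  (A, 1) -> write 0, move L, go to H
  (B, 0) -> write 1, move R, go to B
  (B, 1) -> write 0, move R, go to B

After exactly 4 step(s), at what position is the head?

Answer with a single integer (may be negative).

Step 1: in state A at pos 0, read 0 -> (A,0)->write 0,move L,goto A. Now: state=A, head=-1, tape[-4..4]=010001010 (head:    ^)
Step 2: in state A at pos -1, read 0 -> (A,0)->write 0,move L,goto A. Now: state=A, head=-2, tape[-4..4]=010001010 (head:   ^)
Step 3: in state A at pos -2, read 0 -> (A,0)->write 0,move L,goto A. Now: state=A, head=-3, tape[-4..4]=010001010 (head:  ^)
Step 4: in state A at pos -3, read 1 -> (A,1)->write 0,move L,goto H. Now: state=H, head=-4, tape[-5..4]=0000001010 (head:  ^)

Answer: -4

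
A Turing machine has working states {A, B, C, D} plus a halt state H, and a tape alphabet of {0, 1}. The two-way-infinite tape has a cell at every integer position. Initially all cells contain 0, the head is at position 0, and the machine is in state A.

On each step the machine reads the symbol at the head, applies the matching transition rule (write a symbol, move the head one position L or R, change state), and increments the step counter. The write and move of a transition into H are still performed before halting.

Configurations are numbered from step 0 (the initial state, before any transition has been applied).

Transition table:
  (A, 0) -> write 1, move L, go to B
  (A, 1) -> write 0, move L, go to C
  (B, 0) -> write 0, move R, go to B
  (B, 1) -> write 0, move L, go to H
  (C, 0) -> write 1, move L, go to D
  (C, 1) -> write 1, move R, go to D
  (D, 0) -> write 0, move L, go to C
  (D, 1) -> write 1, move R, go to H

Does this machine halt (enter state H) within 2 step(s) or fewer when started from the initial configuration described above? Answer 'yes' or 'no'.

Answer: no

Derivation:
Step 1: in state A at pos 0, read 0 -> (A,0)->write 1,move L,goto B. Now: state=B, head=-1, tape[-2..1]=0010 (head:  ^)
Step 2: in state B at pos -1, read 0 -> (B,0)->write 0,move R,goto B. Now: state=B, head=0, tape[-2..1]=0010 (head:   ^)
After 2 step(s): state = B (not H) -> not halted within 2 -> no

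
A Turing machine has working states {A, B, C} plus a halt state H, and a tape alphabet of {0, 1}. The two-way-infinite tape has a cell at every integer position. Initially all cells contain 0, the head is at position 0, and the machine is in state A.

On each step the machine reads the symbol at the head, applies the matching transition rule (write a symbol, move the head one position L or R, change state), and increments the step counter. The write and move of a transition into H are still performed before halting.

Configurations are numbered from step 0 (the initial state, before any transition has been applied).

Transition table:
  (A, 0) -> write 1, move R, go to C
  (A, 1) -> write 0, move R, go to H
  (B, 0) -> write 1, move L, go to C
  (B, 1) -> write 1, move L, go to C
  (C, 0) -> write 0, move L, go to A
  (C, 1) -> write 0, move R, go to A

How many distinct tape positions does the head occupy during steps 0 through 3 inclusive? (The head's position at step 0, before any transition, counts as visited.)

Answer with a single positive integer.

Step 1: in state A at pos 0, read 0 -> (A,0)->write 1,move R,goto C. Now: state=C, head=1, tape[-1..2]=0100 (head:   ^)
Step 2: in state C at pos 1, read 0 -> (C,0)->write 0,move L,goto A. Now: state=A, head=0, tape[-1..2]=0100 (head:  ^)
Step 3: in state A at pos 0, read 1 -> (A,1)->write 0,move R,goto H. Now: state=H, head=1, tape[-1..2]=0000 (head:   ^)
Head positions at steps 0..3: starting at 0, distinct positions visited = {0, 1} -> 2 position(s)

Answer: 2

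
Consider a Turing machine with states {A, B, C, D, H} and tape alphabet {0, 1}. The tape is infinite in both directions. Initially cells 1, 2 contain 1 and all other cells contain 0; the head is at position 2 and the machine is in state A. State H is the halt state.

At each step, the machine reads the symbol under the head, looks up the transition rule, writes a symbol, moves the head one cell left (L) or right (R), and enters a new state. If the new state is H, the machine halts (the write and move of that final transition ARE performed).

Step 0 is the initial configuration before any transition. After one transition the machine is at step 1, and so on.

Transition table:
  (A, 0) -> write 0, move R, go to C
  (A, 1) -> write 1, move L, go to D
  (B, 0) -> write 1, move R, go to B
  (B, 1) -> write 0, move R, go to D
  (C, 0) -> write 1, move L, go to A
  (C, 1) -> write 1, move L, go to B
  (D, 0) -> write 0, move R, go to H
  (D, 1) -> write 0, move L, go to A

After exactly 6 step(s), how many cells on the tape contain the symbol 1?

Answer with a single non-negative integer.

Answer: 2

Derivation:
Step 1: in state A at pos 2, read 1 -> (A,1)->write 1,move L,goto D. Now: state=D, head=1, tape[0..3]=0110 (head:  ^)
Step 2: in state D at pos 1, read 1 -> (D,1)->write 0,move L,goto A. Now: state=A, head=0, tape[-1..3]=00010 (head:  ^)
Step 3: in state A at pos 0, read 0 -> (A,0)->write 0,move R,goto C. Now: state=C, head=1, tape[-1..3]=00010 (head:   ^)
Step 4: in state C at pos 1, read 0 -> (C,0)->write 1,move L,goto A. Now: state=A, head=0, tape[-1..3]=00110 (head:  ^)
Step 5: in state A at pos 0, read 0 -> (A,0)->write 0,move R,goto C. Now: state=C, head=1, tape[-1..3]=00110 (head:   ^)
Step 6: in state C at pos 1, read 1 -> (C,1)->write 1,move L,goto B. Now: state=B, head=0, tape[-1..3]=00110 (head:  ^)
Cells containing 1 after step 6: {1, 2} -> 2 cell(s)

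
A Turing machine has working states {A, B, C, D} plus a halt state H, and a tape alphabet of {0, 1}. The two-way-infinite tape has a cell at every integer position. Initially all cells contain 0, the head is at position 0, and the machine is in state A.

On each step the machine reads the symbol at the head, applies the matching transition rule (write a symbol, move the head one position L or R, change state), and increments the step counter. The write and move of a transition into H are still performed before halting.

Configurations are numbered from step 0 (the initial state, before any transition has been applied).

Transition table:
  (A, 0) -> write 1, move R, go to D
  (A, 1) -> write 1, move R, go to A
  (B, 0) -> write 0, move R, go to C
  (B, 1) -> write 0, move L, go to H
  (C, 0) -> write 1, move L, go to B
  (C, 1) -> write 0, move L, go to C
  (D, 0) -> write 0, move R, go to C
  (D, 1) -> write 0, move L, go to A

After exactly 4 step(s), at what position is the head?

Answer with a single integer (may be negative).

Step 1: in state A at pos 0, read 0 -> (A,0)->write 1,move R,goto D. Now: state=D, head=1, tape[-1..2]=0100 (head:   ^)
Step 2: in state D at pos 1, read 0 -> (D,0)->write 0,move R,goto C. Now: state=C, head=2, tape[-1..3]=01000 (head:    ^)
Step 3: in state C at pos 2, read 0 -> (C,0)->write 1,move L,goto B. Now: state=B, head=1, tape[-1..3]=01010 (head:   ^)
Step 4: in state B at pos 1, read 0 -> (B,0)->write 0,move R,goto C. Now: state=C, head=2, tape[-1..3]=01010 (head:    ^)

Answer: 2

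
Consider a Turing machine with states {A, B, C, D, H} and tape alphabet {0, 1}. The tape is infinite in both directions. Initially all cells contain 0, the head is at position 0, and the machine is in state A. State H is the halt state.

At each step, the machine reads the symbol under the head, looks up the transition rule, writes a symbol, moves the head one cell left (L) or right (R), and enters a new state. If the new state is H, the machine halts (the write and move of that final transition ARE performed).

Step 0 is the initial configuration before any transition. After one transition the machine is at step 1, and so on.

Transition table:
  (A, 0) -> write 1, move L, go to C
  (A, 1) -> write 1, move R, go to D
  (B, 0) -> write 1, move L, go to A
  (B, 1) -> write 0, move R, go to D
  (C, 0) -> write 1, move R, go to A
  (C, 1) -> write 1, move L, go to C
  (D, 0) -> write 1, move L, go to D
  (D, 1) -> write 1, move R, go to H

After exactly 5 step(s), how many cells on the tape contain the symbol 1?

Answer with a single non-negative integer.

Answer: 3

Derivation:
Step 1: in state A at pos 0, read 0 -> (A,0)->write 1,move L,goto C. Now: state=C, head=-1, tape[-2..1]=0010 (head:  ^)
Step 2: in state C at pos -1, read 0 -> (C,0)->write 1,move R,goto A. Now: state=A, head=0, tape[-2..1]=0110 (head:   ^)
Step 3: in state A at pos 0, read 1 -> (A,1)->write 1,move R,goto D. Now: state=D, head=1, tape[-2..2]=01100 (head:    ^)
Step 4: in state D at pos 1, read 0 -> (D,0)->write 1,move L,goto D. Now: state=D, head=0, tape[-2..2]=01110 (head:   ^)
Step 5: in state D at pos 0, read 1 -> (D,1)->write 1,move R,goto H. Now: state=H, head=1, tape[-2..2]=01110 (head:    ^)
Cells containing 1 after step 5: {-1, 0, 1} -> 3 cell(s)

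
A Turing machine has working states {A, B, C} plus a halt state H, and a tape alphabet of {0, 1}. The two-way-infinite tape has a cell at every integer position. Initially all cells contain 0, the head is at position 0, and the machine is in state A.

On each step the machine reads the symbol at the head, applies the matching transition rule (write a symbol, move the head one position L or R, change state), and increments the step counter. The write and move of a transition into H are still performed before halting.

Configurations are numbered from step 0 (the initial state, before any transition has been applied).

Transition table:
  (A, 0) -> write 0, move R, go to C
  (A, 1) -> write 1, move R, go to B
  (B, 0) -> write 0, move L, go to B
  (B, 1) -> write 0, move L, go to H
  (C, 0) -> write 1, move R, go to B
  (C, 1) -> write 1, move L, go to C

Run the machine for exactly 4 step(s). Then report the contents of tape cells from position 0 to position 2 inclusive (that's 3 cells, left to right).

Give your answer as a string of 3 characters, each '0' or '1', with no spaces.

Answer: 000

Derivation:
Step 1: in state A at pos 0, read 0 -> (A,0)->write 0,move R,goto C. Now: state=C, head=1, tape[-1..2]=0000 (head:   ^)
Step 2: in state C at pos 1, read 0 -> (C,0)->write 1,move R,goto B. Now: state=B, head=2, tape[-1..3]=00100 (head:    ^)
Step 3: in state B at pos 2, read 0 -> (B,0)->write 0,move L,goto B. Now: state=B, head=1, tape[-1..3]=00100 (head:   ^)
Step 4: in state B at pos 1, read 1 -> (B,1)->write 0,move L,goto H. Now: state=H, head=0, tape[-1..3]=00000 (head:  ^)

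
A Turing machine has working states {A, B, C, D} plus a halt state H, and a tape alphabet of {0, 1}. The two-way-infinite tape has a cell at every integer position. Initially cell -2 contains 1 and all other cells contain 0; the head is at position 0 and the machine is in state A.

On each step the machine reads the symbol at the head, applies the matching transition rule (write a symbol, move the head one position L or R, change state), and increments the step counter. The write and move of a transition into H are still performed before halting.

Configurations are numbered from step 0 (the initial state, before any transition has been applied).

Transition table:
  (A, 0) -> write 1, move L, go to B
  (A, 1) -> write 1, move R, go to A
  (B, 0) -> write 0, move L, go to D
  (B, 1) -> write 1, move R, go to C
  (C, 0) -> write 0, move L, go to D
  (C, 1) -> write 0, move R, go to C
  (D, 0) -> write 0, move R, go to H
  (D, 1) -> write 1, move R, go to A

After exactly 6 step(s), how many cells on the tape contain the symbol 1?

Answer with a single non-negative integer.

Answer: 2

Derivation:
Step 1: in state A at pos 0, read 0 -> (A,0)->write 1,move L,goto B. Now: state=B, head=-1, tape[-3..1]=01010 (head:   ^)
Step 2: in state B at pos -1, read 0 -> (B,0)->write 0,move L,goto D. Now: state=D, head=-2, tape[-3..1]=01010 (head:  ^)
Step 3: in state D at pos -2, read 1 -> (D,1)->write 1,move R,goto A. Now: state=A, head=-1, tape[-3..1]=01010 (head:   ^)
Step 4: in state A at pos -1, read 0 -> (A,0)->write 1,move L,goto B. Now: state=B, head=-2, tape[-3..1]=01110 (head:  ^)
Step 5: in state B at pos -2, read 1 -> (B,1)->write 1,move R,goto C. Now: state=C, head=-1, tape[-3..1]=01110 (head:   ^)
Step 6: in state C at pos -1, read 1 -> (C,1)->write 0,move R,goto C. Now: state=C, head=0, tape[-3..1]=01010 (head:    ^)
Cells containing 1 after step 6: {-2, 0} -> 2 cell(s)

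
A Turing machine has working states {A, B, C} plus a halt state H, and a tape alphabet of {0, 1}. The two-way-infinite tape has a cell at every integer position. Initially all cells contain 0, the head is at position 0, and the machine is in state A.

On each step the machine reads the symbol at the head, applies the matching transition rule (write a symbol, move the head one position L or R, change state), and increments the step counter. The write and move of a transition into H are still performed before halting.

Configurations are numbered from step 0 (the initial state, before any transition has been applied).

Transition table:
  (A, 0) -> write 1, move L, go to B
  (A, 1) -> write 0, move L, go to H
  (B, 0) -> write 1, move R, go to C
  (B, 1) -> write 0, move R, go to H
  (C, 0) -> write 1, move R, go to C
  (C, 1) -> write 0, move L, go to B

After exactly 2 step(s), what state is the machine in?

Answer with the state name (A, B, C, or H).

Answer: C

Derivation:
Step 1: in state A at pos 0, read 0 -> (A,0)->write 1,move L,goto B. Now: state=B, head=-1, tape[-2..1]=0010 (head:  ^)
Step 2: in state B at pos -1, read 0 -> (B,0)->write 1,move R,goto C. Now: state=C, head=0, tape[-2..1]=0110 (head:   ^)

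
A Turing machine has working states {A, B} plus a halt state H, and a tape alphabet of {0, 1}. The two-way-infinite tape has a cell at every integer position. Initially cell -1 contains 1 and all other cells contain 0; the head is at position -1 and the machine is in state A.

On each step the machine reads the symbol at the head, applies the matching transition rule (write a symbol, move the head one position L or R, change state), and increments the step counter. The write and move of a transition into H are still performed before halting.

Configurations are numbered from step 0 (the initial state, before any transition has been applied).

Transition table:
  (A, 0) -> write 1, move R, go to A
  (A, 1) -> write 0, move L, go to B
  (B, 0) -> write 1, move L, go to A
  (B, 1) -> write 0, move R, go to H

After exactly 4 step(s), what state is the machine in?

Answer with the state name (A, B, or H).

Step 1: in state A at pos -1, read 1 -> (A,1)->write 0,move L,goto B. Now: state=B, head=-2, tape[-3..0]=0000 (head:  ^)
Step 2: in state B at pos -2, read 0 -> (B,0)->write 1,move L,goto A. Now: state=A, head=-3, tape[-4..0]=00100 (head:  ^)
Step 3: in state A at pos -3, read 0 -> (A,0)->write 1,move R,goto A. Now: state=A, head=-2, tape[-4..0]=01100 (head:   ^)
Step 4: in state A at pos -2, read 1 -> (A,1)->write 0,move L,goto B. Now: state=B, head=-3, tape[-4..0]=01000 (head:  ^)

Answer: B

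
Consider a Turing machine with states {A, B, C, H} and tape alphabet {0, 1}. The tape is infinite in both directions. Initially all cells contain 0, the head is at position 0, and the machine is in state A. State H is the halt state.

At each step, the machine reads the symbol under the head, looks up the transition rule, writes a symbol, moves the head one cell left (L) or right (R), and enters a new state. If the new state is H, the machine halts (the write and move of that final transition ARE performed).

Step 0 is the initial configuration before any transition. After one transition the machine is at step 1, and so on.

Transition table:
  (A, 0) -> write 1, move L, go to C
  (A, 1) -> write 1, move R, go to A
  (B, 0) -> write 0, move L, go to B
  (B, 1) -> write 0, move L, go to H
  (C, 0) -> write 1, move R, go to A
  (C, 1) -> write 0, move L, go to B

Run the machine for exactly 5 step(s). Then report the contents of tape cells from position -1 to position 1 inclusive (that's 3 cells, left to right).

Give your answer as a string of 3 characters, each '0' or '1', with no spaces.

Answer: 101

Derivation:
Step 1: in state A at pos 0, read 0 -> (A,0)->write 1,move L,goto C. Now: state=C, head=-1, tape[-2..1]=0010 (head:  ^)
Step 2: in state C at pos -1, read 0 -> (C,0)->write 1,move R,goto A. Now: state=A, head=0, tape[-2..1]=0110 (head:   ^)
Step 3: in state A at pos 0, read 1 -> (A,1)->write 1,move R,goto A. Now: state=A, head=1, tape[-2..2]=01100 (head:    ^)
Step 4: in state A at pos 1, read 0 -> (A,0)->write 1,move L,goto C. Now: state=C, head=0, tape[-2..2]=01110 (head:   ^)
Step 5: in state C at pos 0, read 1 -> (C,1)->write 0,move L,goto B. Now: state=B, head=-1, tape[-2..2]=01010 (head:  ^)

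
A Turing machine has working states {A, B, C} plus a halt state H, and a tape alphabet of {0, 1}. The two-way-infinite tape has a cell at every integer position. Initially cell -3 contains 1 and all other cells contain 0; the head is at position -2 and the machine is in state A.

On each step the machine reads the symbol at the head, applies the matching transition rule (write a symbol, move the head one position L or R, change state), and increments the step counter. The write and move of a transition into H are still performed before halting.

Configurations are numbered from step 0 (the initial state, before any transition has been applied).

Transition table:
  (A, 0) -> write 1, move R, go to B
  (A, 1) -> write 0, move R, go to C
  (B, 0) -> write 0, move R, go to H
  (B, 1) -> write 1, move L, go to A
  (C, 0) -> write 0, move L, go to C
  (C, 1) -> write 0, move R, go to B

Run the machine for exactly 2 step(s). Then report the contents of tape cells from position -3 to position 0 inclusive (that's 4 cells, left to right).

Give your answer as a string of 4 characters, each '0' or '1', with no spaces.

Answer: 1100

Derivation:
Step 1: in state A at pos -2, read 0 -> (A,0)->write 1,move R,goto B. Now: state=B, head=-1, tape[-4..0]=01100 (head:    ^)
Step 2: in state B at pos -1, read 0 -> (B,0)->write 0,move R,goto H. Now: state=H, head=0, tape[-4..1]=011000 (head:     ^)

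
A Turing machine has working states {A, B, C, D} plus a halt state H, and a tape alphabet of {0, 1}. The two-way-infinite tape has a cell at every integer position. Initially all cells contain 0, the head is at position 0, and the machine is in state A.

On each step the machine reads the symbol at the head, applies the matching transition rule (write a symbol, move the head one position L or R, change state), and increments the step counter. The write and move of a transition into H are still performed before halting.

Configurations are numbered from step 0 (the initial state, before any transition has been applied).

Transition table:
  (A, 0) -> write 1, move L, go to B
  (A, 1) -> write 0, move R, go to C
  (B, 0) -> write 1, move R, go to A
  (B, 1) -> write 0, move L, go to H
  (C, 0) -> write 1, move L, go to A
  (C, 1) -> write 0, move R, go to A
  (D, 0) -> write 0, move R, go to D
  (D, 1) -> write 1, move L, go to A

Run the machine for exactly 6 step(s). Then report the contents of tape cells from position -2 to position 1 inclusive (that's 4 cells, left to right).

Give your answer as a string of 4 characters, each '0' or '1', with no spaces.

Step 1: in state A at pos 0, read 0 -> (A,0)->write 1,move L,goto B. Now: state=B, head=-1, tape[-2..1]=0010 (head:  ^)
Step 2: in state B at pos -1, read 0 -> (B,0)->write 1,move R,goto A. Now: state=A, head=0, tape[-2..1]=0110 (head:   ^)
Step 3: in state A at pos 0, read 1 -> (A,1)->write 0,move R,goto C. Now: state=C, head=1, tape[-2..2]=01000 (head:    ^)
Step 4: in state C at pos 1, read 0 -> (C,0)->write 1,move L,goto A. Now: state=A, head=0, tape[-2..2]=01010 (head:   ^)
Step 5: in state A at pos 0, read 0 -> (A,0)->write 1,move L,goto B. Now: state=B, head=-1, tape[-2..2]=01110 (head:  ^)
Step 6: in state B at pos -1, read 1 -> (B,1)->write 0,move L,goto H. Now: state=H, head=-2, tape[-3..2]=000110 (head:  ^)

Answer: 0011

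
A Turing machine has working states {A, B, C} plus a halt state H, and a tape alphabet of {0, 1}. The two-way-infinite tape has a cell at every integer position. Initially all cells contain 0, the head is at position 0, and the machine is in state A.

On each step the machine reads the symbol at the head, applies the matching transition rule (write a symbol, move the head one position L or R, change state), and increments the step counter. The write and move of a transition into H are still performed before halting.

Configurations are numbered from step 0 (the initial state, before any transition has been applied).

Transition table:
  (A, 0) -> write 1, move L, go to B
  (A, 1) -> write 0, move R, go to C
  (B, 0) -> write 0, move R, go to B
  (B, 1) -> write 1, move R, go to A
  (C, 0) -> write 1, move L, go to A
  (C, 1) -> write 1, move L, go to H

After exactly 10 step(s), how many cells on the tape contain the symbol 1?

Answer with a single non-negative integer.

Answer: 2

Derivation:
Step 1: in state A at pos 0, read 0 -> (A,0)->write 1,move L,goto B. Now: state=B, head=-1, tape[-2..1]=0010 (head:  ^)
Step 2: in state B at pos -1, read 0 -> (B,0)->write 0,move R,goto B. Now: state=B, head=0, tape[-2..1]=0010 (head:   ^)
Step 3: in state B at pos 0, read 1 -> (B,1)->write 1,move R,goto A. Now: state=A, head=1, tape[-2..2]=00100 (head:    ^)
Step 4: in state A at pos 1, read 0 -> (A,0)->write 1,move L,goto B. Now: state=B, head=0, tape[-2..2]=00110 (head:   ^)
Step 5: in state B at pos 0, read 1 -> (B,1)->write 1,move R,goto A. Now: state=A, head=1, tape[-2..2]=00110 (head:    ^)
Step 6: in state A at pos 1, read 1 -> (A,1)->write 0,move R,goto C. Now: state=C, head=2, tape[-2..3]=001000 (head:     ^)
Step 7: in state C at pos 2, read 0 -> (C,0)->write 1,move L,goto A. Now: state=A, head=1, tape[-2..3]=001010 (head:    ^)
Step 8: in state A at pos 1, read 0 -> (A,0)->write 1,move L,goto B. Now: state=B, head=0, tape[-2..3]=001110 (head:   ^)
Step 9: in state B at pos 0, read 1 -> (B,1)->write 1,move R,goto A. Now: state=A, head=1, tape[-2..3]=001110 (head:    ^)
Step 10: in state A at pos 1, read 1 -> (A,1)->write 0,move R,goto C. Now: state=C, head=2, tape[-2..3]=001010 (head:     ^)
Cells containing 1 after step 10: {0, 2} -> 2 cell(s)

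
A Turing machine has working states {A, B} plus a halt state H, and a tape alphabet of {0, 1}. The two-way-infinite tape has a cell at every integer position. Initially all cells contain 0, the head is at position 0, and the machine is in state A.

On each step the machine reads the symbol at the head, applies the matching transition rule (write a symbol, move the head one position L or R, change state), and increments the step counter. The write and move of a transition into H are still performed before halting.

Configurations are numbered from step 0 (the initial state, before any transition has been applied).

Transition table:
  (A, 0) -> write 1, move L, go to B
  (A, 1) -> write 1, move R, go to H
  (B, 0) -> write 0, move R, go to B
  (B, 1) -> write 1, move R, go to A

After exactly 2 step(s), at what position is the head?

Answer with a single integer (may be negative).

Answer: 0

Derivation:
Step 1: in state A at pos 0, read 0 -> (A,0)->write 1,move L,goto B. Now: state=B, head=-1, tape[-2..1]=0010 (head:  ^)
Step 2: in state B at pos -1, read 0 -> (B,0)->write 0,move R,goto B. Now: state=B, head=0, tape[-2..1]=0010 (head:   ^)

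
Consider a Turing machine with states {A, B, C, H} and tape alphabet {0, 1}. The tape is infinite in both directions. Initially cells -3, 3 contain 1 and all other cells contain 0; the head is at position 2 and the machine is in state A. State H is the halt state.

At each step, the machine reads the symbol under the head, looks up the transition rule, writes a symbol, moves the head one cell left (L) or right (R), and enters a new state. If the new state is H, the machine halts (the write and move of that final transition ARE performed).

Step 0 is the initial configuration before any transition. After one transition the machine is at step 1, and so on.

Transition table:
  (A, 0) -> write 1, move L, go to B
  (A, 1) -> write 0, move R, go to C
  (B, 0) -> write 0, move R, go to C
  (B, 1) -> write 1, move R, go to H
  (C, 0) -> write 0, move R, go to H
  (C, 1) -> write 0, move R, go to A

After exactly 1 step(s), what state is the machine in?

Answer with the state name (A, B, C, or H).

Step 1: in state A at pos 2, read 0 -> (A,0)->write 1,move L,goto B. Now: state=B, head=1, tape[-4..4]=010000110 (head:      ^)

Answer: B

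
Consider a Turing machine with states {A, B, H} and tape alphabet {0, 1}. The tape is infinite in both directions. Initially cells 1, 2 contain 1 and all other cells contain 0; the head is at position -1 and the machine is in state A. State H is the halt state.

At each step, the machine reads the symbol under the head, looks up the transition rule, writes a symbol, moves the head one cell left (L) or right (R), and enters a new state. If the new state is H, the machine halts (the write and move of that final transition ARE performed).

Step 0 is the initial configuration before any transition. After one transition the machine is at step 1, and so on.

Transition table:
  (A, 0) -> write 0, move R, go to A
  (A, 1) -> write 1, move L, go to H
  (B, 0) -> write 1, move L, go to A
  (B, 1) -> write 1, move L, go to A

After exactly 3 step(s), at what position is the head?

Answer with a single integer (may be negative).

Step 1: in state A at pos -1, read 0 -> (A,0)->write 0,move R,goto A. Now: state=A, head=0, tape[-2..3]=000110 (head:   ^)
Step 2: in state A at pos 0, read 0 -> (A,0)->write 0,move R,goto A. Now: state=A, head=1, tape[-2..3]=000110 (head:    ^)
Step 3: in state A at pos 1, read 1 -> (A,1)->write 1,move L,goto H. Now: state=H, head=0, tape[-2..3]=000110 (head:   ^)

Answer: 0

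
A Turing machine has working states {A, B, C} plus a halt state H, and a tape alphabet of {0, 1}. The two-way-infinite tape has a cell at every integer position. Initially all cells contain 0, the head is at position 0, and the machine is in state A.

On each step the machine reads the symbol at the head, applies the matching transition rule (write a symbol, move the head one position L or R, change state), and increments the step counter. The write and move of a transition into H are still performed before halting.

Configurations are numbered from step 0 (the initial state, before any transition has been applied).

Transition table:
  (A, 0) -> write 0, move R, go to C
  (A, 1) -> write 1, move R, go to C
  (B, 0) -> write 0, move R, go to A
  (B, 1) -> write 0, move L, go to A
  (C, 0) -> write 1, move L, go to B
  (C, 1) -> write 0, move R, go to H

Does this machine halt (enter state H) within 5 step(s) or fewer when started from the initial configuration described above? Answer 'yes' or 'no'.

Step 1: in state A at pos 0, read 0 -> (A,0)->write 0,move R,goto C. Now: state=C, head=1, tape[-1..2]=0000 (head:   ^)
Step 2: in state C at pos 1, read 0 -> (C,0)->write 1,move L,goto B. Now: state=B, head=0, tape[-1..2]=0010 (head:  ^)
Step 3: in state B at pos 0, read 0 -> (B,0)->write 0,move R,goto A. Now: state=A, head=1, tape[-1..2]=0010 (head:   ^)
Step 4: in state A at pos 1, read 1 -> (A,1)->write 1,move R,goto C. Now: state=C, head=2, tape[-1..3]=00100 (head:    ^)
Step 5: in state C at pos 2, read 0 -> (C,0)->write 1,move L,goto B. Now: state=B, head=1, tape[-1..3]=00110 (head:   ^)
After 5 step(s): state = B (not H) -> not halted within 5 -> no

Answer: no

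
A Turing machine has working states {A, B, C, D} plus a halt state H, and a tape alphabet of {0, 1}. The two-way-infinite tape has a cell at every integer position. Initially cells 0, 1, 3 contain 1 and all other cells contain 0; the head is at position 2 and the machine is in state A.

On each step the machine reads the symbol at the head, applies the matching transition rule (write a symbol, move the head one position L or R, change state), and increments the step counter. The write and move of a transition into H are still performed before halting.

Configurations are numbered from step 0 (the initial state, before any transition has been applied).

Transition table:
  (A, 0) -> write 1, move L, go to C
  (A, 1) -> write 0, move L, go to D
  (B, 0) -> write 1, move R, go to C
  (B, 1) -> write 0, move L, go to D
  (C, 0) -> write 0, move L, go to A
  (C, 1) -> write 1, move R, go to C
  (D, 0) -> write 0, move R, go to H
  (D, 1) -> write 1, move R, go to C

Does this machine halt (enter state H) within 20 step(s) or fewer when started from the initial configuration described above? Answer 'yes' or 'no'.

Step 1: in state A at pos 2, read 0 -> (A,0)->write 1,move L,goto C. Now: state=C, head=1, tape[-1..4]=011110 (head:   ^)
Step 2: in state C at pos 1, read 1 -> (C,1)->write 1,move R,goto C. Now: state=C, head=2, tape[-1..4]=011110 (head:    ^)
Step 3: in state C at pos 2, read 1 -> (C,1)->write 1,move R,goto C. Now: state=C, head=3, tape[-1..4]=011110 (head:     ^)
Step 4: in state C at pos 3, read 1 -> (C,1)->write 1,move R,goto C. Now: state=C, head=4, tape[-1..5]=0111100 (head:      ^)
Step 5: in state C at pos 4, read 0 -> (C,0)->write 0,move L,goto A. Now: state=A, head=3, tape[-1..5]=0111100 (head:     ^)
Step 6: in state A at pos 3, read 1 -> (A,1)->write 0,move L,goto D. Now: state=D, head=2, tape[-1..5]=0111000 (head:    ^)
Step 7: in state D at pos 2, read 1 -> (D,1)->write 1,move R,goto C. Now: state=C, head=3, tape[-1..5]=0111000 (head:     ^)
Step 8: in state C at pos 3, read 0 -> (C,0)->write 0,move L,goto A. Now: state=A, head=2, tape[-1..5]=0111000 (head:    ^)
Step 9: in state A at pos 2, read 1 -> (A,1)->write 0,move L,goto D. Now: state=D, head=1, tape[-1..5]=0110000 (head:   ^)
Step 10: in state D at pos 1, read 1 -> (D,1)->write 1,move R,goto C. Now: state=C, head=2, tape[-1..5]=0110000 (head:    ^)
Step 11: in state C at pos 2, read 0 -> (C,0)->write 0,move L,goto A. Now: state=A, head=1, tape[-1..5]=0110000 (head:   ^)
Step 12: in state A at pos 1, read 1 -> (A,1)->write 0,move L,goto D. Now: state=D, head=0, tape[-1..5]=0100000 (head:  ^)
Step 13: in state D at pos 0, read 1 -> (D,1)->write 1,move R,goto C. Now: state=C, head=1, tape[-1..5]=0100000 (head:   ^)
Step 14: in state C at pos 1, read 0 -> (C,0)->write 0,move L,goto A. Now: state=A, head=0, tape[-1..5]=0100000 (head:  ^)
Step 15: in state A at pos 0, read 1 -> (A,1)->write 0,move L,goto D. Now: state=D, head=-1, tape[-2..5]=00000000 (head:  ^)
Step 16: in state D at pos -1, read 0 -> (D,0)->write 0,move R,goto H. Now: state=H, head=0, tape[-2..5]=00000000 (head:   ^)
State H reached at step 16; 16 <= 20 -> yes

Answer: yes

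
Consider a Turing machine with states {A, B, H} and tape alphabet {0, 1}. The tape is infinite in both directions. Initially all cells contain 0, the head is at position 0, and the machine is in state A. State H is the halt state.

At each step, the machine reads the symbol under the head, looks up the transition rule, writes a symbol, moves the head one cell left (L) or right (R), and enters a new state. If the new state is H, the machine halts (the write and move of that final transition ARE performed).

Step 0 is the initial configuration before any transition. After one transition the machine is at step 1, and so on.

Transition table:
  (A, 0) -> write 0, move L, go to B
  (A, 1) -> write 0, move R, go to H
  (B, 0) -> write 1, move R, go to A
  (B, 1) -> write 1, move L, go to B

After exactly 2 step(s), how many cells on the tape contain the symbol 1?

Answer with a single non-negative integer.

Answer: 1

Derivation:
Step 1: in state A at pos 0, read 0 -> (A,0)->write 0,move L,goto B. Now: state=B, head=-1, tape[-2..1]=0000 (head:  ^)
Step 2: in state B at pos -1, read 0 -> (B,0)->write 1,move R,goto A. Now: state=A, head=0, tape[-2..1]=0100 (head:   ^)
Cells containing 1 after step 2: {-1} -> 1 cell(s)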